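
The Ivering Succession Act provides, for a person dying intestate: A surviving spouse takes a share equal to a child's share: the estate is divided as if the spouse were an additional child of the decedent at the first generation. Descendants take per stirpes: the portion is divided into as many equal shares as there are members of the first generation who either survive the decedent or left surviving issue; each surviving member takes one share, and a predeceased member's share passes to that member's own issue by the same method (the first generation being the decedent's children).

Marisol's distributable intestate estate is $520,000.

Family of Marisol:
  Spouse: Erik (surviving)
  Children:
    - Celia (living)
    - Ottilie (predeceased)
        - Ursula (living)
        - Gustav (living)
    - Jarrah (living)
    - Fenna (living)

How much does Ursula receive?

The spouse counts as an additional share at the children's level, so there are 5 primary shares of $104,000. Erik takes one such share ($104,000).
The children's combined portion ($416,000) is divided into 4 shares of $104,000: Celia, Jarrah, and Fenna each take $104,000; Ottilie's $104,000 share passes to Ottilie's issue.
Ottilie's share ($104,000) is divided into 2 shares of $52,000: Ursula and Gustav each take $52,000.

Ursula receives $52,000.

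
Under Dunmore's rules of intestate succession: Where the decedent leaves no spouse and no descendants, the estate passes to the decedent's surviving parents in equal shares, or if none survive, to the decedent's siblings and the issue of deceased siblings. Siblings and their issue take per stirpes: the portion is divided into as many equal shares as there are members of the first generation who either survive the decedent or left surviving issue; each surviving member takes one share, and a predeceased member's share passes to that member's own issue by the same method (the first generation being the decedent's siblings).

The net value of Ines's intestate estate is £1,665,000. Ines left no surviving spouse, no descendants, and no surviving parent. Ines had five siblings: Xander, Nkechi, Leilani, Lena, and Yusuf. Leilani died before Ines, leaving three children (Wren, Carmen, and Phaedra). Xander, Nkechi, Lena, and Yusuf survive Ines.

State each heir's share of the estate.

The entire £1,665,000 passes to the siblings and their issue.
That amount (£1,665,000) is divided into 5 shares of £333,000: Xander, Nkechi, Lena, and Yusuf each take £333,000; Leilani's £333,000 share passes to Leilani's issue.
Leilani's share (£333,000) is divided into 3 shares of £111,000: Wren, Carmen, and Phaedra each take £111,000.

Xander: £333,000; Nkechi: £333,000; Wren: £111,000; Carmen: £111,000; Phaedra: £111,000; Lena: £333,000; Yusuf: £333,000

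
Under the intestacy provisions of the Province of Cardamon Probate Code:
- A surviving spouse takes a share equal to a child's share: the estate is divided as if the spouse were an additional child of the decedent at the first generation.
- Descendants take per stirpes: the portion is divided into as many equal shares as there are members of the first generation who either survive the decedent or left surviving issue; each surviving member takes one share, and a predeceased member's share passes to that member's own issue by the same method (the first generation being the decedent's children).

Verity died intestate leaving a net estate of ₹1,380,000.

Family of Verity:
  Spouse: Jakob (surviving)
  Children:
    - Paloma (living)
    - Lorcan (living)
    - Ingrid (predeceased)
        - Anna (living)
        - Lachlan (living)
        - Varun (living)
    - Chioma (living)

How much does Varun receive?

Varun receives ₹92,000.

The spouse counts as an additional share at the children's level, so there are 5 primary shares of ₹276,000. Jakob takes one such share (₹276,000).
The children's combined portion (₹1,104,000) is divided into 4 shares of ₹276,000: Paloma, Lorcan, and Chioma each take ₹276,000; Ingrid's ₹276,000 share passes to Ingrid's issue.
Ingrid's share (₹276,000) is divided into 3 shares of ₹92,000: Anna, Lachlan, and Varun each take ₹92,000.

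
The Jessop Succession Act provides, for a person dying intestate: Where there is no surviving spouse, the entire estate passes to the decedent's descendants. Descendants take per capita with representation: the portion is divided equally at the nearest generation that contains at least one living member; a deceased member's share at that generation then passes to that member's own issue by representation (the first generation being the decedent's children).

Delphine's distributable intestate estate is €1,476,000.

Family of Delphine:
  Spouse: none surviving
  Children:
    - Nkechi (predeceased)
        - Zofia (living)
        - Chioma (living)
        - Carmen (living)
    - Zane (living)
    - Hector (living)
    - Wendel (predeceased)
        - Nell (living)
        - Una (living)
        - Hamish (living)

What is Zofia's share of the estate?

The entire €1,476,000 passes to the descendants.
That amount (€1,476,000) is divided into 4 shares of €369,000: Zane and Hector each take €369,000; Nkechi's €369,000 share passes to Nkechi's issue; Wendel's €369,000 share passes to Wendel's issue.
Nkechi's share (€369,000) is divided into 3 shares of €123,000: Zofia, Chioma, and Carmen each take €123,000.
Wendel's share (€369,000) is divided into 3 shares of €123,000: Nell, Una, and Hamish each take €123,000.

Zofia receives €123,000.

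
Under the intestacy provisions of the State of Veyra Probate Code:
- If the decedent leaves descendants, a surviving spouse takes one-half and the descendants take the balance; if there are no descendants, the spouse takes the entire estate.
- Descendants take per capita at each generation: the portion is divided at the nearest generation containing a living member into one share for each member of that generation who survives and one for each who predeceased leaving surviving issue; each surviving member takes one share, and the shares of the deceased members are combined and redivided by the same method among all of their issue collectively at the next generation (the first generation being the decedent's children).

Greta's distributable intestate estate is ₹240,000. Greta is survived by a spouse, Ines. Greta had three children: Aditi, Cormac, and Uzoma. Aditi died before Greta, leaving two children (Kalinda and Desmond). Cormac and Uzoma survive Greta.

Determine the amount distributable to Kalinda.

Kalinda receives ₹20,000.

Ines takes one-half of ₹240,000 = ₹120,000. The remaining ₹120,000 passes to the descendants.
The descendants' portion (₹120,000) is divided at the children's generation into 3 shares of ₹40,000. Cormac and Uzoma each take ₹40,000. The remaining share for the deceased Aditi (₹40,000) is carried to the next generation.
That pool (₹40,000) is divided at the grandchildren's generation equally among Kalinda and Desmond: ₹20,000 each.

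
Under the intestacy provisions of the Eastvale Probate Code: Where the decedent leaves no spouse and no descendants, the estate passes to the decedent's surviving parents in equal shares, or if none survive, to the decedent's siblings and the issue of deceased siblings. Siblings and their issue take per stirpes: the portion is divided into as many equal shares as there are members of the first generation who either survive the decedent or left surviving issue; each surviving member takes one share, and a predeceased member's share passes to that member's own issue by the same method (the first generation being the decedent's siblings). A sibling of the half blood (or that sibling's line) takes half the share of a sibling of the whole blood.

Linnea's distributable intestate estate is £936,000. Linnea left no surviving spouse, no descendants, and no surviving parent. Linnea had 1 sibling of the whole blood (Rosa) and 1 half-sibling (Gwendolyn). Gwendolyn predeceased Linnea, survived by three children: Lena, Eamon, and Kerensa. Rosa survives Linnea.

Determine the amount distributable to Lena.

The entire £936,000 passes to the siblings and their issue.
Counting each half-blood sibling's line as half a unit, there are 3/2 units in £936,000, so one unit is £624,000. Whole-blood lines (Rosa) take £624,000 each; half-blood lines (Gwendolyn) take £312,000 each.
Gwendolyn's share (£312,000) is divided into 3 shares of £104,000: Lena, Eamon, and Kerensa each take £104,000.

Lena receives £104,000.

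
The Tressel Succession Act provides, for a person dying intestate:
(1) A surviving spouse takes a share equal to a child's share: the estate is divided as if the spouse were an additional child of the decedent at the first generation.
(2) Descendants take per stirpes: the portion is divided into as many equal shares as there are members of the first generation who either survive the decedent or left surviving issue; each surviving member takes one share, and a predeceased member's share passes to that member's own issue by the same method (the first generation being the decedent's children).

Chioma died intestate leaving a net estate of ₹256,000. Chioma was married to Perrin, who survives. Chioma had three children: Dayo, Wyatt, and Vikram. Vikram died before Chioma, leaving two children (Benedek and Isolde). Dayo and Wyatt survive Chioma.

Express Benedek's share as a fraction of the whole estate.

The spouse counts as an additional share at the children's level, so there are 4 primary shares of ₹64,000. Perrin takes one such share (₹64,000).
The children's combined portion (₹192,000) is divided into 3 shares of ₹64,000: Dayo and Wyatt each take ₹64,000; Vikram's ₹64,000 share passes to Vikram's issue.
Vikram's share (₹64,000) is divided into 2 shares of ₹32,000: Benedek and Isolde each take ₹32,000.

Benedek receives 1/8 of the estate.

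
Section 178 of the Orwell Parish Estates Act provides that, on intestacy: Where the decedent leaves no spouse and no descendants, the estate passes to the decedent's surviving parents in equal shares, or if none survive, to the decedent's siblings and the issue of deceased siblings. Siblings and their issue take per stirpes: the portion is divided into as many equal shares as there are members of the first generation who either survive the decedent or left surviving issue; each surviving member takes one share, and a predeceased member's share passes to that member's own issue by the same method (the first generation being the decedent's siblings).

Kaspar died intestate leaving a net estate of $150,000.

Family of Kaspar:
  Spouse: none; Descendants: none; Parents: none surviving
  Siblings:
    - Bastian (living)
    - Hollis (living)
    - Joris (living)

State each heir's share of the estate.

Bastian: $50,000; Hollis: $50,000; Joris: $50,000

The entire $150,000 passes to the siblings and their issue.
That amount ($150,000) is divided into 3 shares of $50,000: Bastian, Hollis, and Joris each take $50,000.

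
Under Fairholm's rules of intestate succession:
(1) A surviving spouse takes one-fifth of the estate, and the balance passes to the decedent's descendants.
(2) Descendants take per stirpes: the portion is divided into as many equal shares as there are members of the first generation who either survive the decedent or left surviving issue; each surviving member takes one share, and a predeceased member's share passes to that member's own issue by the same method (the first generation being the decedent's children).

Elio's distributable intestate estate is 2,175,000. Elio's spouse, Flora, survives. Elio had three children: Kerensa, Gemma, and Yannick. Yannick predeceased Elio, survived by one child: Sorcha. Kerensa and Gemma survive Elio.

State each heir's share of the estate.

Flora takes one-fifth of 2,175,000 = 435,000. The remaining 1,740,000 passes to the descendants.
The descendants' portion (1,740,000) is divided into 3 shares of 580,000: Kerensa and Gemma each take 580,000; Yannick's 580,000 share passes to Yannick's issue.
Yannick's share (580,000) passes entirely to Sorcha.

Flora: 435,000; Kerensa: 580,000; Gemma: 580,000; Sorcha: 580,000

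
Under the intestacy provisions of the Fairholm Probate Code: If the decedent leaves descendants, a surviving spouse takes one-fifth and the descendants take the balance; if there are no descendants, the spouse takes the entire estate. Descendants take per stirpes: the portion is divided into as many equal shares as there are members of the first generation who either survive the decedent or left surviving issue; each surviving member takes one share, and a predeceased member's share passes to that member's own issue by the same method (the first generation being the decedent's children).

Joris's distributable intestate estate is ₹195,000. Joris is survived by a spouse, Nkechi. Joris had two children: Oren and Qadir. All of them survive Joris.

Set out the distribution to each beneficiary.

Nkechi: ₹39,000; Oren: ₹78,000; Qadir: ₹78,000

Nkechi takes one-fifth of ₹195,000 = ₹39,000. The remaining ₹156,000 passes to the descendants.
The descendants' portion (₹156,000) is divided into 2 shares of ₹78,000: Oren and Qadir each take ₹78,000.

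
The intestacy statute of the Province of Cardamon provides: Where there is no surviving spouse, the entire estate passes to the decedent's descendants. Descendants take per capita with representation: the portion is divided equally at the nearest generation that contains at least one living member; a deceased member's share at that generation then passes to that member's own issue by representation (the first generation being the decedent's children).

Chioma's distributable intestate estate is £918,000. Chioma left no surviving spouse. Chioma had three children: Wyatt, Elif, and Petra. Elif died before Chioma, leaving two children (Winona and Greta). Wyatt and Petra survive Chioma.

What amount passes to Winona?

Winona receives £153,000.

The entire £918,000 passes to the descendants.
That amount (£918,000) is divided into 3 shares of £306,000: Wyatt and Petra each take £306,000; Elif's £306,000 share passes to Elif's issue.
Elif's share (£306,000) is divided into 2 shares of £153,000: Winona and Greta each take £153,000.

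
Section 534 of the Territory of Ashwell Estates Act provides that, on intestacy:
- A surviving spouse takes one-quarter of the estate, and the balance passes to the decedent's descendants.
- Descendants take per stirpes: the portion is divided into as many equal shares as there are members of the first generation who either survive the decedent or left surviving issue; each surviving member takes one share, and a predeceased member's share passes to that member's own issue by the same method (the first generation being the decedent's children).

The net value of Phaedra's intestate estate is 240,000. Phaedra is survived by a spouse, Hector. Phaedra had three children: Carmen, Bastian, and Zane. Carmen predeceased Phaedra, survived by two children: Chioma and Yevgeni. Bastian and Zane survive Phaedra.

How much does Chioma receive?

Chioma receives 30,000.

Hector takes one-quarter of 240,000 = 60,000. The remaining 180,000 passes to the descendants.
The descendants' portion (180,000) is divided into 3 shares of 60,000: Bastian and Zane each take 60,000; Carmen's 60,000 share passes to Carmen's issue.
Carmen's share (60,000) is divided into 2 shares of 30,000: Chioma and Yevgeni each take 30,000.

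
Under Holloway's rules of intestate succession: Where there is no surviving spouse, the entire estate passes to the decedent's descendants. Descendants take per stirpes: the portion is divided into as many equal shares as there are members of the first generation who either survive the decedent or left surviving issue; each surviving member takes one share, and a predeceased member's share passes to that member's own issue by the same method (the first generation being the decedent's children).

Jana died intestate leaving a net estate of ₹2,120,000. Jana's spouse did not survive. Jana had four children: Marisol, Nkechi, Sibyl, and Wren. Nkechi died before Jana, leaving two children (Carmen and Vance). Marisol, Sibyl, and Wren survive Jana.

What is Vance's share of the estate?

Vance receives ₹265,000.

The entire ₹2,120,000 passes to the descendants.
That amount (₹2,120,000) is divided into 4 shares of ₹530,000: Marisol, Sibyl, and Wren each take ₹530,000; Nkechi's ₹530,000 share passes to Nkechi's issue.
Nkechi's share (₹530,000) is divided into 2 shares of ₹265,000: Carmen and Vance each take ₹265,000.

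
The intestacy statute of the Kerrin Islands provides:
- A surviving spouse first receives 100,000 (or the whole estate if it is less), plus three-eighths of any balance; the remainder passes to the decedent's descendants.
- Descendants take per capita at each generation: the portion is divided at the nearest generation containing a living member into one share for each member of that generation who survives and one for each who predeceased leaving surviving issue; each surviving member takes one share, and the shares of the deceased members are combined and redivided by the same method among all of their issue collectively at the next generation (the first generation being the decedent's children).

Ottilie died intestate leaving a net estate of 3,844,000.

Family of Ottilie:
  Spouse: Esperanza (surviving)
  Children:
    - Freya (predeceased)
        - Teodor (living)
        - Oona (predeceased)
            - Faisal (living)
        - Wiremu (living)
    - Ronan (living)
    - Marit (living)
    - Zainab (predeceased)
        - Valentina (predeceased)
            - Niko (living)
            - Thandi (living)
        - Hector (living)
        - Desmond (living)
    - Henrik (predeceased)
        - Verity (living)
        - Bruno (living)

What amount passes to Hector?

Hector receives 175,500.

Esperanza first takes 100,000, leaving a balance of 3,744,000. Esperanza then takes three-eighths of the balance (1,404,000), for a total of 1,504,000. The remaining 2,340,000 passes to the descendants.
The descendants' portion (2,340,000) is divided at the children's generation into 5 shares of 468,000. Ronan and Marit each take 468,000. The 3 shares of the deceased (Freya, Zainab, and Henrik) are combined into a pool of 1,404,000.
That pool (1,404,000) is divided at the grandchildren's generation into 8 shares of 175,500. Teodor, Wiremu, Hector, Desmond, Verity, and Bruno each take 175,500. The 2 shares of the deceased (Oona and Valentina) are combined into a pool of 351,000.
That pool (351,000) is divided at the great-grandchildren's generation equally among Faisal, Niko, and Thandi: 117,000 each.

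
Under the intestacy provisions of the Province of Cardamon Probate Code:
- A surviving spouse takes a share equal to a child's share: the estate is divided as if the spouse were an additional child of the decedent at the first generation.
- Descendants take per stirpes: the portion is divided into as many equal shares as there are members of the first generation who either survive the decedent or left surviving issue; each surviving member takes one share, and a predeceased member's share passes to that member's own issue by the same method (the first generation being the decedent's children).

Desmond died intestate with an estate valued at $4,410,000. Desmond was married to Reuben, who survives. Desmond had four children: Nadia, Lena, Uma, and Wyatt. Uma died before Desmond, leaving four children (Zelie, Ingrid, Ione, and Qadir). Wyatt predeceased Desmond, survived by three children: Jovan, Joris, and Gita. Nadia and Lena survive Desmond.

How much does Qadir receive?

The spouse counts as an additional share at the children's level, so there are 5 primary shares of $882,000. Reuben takes one such share ($882,000).
The children's combined portion ($3,528,000) is divided into 4 shares of $882,000: Nadia and Lena each take $882,000; Uma's $882,000 share passes to Uma's issue; Wyatt's $882,000 share passes to Wyatt's issue.
Uma's share ($882,000) is divided into 4 shares of $220,500: Zelie, Ingrid, Ione, and Qadir each take $220,500.
Wyatt's share ($882,000) is divided into 3 shares of $294,000: Jovan, Joris, and Gita each take $294,000.

Qadir receives $220,500.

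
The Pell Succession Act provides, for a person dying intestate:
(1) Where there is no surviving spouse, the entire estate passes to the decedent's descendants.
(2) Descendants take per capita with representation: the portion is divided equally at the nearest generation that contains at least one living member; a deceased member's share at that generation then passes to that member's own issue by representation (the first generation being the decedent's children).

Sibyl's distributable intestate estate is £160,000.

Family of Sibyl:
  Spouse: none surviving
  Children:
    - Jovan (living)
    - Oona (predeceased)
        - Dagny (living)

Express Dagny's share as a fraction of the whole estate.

The entire £160,000 passes to the descendants.
That amount (£160,000) is divided into 2 shares of £80,000: Jovan takes £80,000; Oona's £80,000 share passes to Oona's issue.
Oona's share (£80,000) passes entirely to Dagny.

Dagny receives 1/2 of the estate.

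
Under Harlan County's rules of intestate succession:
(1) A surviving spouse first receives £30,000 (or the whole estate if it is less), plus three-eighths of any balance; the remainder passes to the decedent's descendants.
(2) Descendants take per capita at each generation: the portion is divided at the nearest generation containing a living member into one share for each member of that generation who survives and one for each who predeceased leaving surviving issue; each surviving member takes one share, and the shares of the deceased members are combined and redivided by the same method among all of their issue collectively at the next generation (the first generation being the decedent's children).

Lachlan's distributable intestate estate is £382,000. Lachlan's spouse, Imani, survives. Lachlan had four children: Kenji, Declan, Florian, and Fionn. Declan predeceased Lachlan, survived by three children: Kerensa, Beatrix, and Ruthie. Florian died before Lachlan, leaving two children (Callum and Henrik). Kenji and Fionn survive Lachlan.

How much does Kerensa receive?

Kerensa receives £22,000.

Imani first takes £30,000, leaving a balance of £352,000. Imani then takes three-eighths of the balance (£132,000), for a total of £162,000. The remaining £220,000 passes to the descendants.
The descendants' portion (£220,000) is divided at the children's generation into 4 shares of £55,000. Kenji and Fionn each take £55,000. The 2 shares of the deceased (Declan and Florian) are combined into a pool of £110,000.
That pool (£110,000) is divided at the grandchildren's generation equally among Kerensa, Beatrix, Ruthie, Callum, and Henrik: £22,000 each.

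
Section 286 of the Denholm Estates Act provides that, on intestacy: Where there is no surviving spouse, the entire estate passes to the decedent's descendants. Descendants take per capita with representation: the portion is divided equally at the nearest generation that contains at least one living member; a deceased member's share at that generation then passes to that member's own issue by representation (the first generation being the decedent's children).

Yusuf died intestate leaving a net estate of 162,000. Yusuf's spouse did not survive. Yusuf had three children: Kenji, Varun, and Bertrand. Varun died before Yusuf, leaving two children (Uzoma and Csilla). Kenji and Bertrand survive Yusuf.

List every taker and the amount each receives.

Kenji: 54,000; Uzoma: 27,000; Csilla: 27,000; Bertrand: 54,000

The entire 162,000 passes to the descendants.
That amount (162,000) is divided into 3 shares of 54,000: Kenji and Bertrand each take 54,000; Varun's 54,000 share passes to Varun's issue.
Varun's share (54,000) is divided into 2 shares of 27,000: Uzoma and Csilla each take 27,000.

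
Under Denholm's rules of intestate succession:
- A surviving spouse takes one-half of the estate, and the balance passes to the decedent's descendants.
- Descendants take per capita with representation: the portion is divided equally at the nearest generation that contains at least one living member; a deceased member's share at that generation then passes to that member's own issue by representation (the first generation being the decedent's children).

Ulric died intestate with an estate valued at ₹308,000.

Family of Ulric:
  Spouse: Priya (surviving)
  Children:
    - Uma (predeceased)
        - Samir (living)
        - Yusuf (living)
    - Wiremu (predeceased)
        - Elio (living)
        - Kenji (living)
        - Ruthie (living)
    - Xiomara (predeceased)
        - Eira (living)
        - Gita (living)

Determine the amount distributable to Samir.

Samir receives ₹22,000.

Priya takes one-half of ₹308,000 = ₹154,000. The remaining ₹154,000 passes to the descendants.
No child survives, so the initial division is made at the grandchildren's generation.
The descendants' portion (₹154,000) is divided into 7 shares of ₹22,000: Samir, Yusuf, Elio, Kenji, Ruthie, Eira, and Gita each take ₹22,000.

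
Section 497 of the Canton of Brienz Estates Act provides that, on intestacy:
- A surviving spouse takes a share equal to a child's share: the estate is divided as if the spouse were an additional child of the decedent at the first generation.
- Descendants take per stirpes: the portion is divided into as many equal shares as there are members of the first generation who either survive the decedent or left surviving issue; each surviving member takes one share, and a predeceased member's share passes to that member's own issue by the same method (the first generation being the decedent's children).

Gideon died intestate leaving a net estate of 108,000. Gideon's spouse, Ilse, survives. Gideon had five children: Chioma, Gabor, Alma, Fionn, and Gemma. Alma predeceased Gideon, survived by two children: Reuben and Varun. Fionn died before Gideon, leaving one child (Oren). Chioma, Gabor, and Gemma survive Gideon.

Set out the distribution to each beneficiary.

Ilse: 18,000; Chioma: 18,000; Gabor: 18,000; Reuben: 9,000; Varun: 9,000; Oren: 18,000; Gemma: 18,000

The spouse counts as an additional share at the children's level, so there are 6 primary shares of 18,000. Ilse takes one such share (18,000).
The children's combined portion (90,000) is divided into 5 shares of 18,000: Chioma, Gabor, and Gemma each take 18,000; Alma's 18,000 share passes to Alma's issue; Fionn's 18,000 share passes to Fionn's issue.
Alma's share (18,000) is divided into 2 shares of 9,000: Reuben and Varun each take 9,000.
Fionn's share (18,000) passes entirely to Oren.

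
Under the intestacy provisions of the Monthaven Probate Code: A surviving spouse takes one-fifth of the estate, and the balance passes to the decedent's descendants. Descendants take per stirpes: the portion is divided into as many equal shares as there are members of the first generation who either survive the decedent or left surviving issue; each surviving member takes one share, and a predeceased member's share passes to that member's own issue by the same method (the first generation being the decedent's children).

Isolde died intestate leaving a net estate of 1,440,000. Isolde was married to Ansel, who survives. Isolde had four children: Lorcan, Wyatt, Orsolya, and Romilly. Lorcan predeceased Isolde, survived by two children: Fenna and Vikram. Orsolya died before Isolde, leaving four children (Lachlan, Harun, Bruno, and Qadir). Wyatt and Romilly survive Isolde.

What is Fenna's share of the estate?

Ansel takes one-fifth of 1,440,000 = 288,000. The remaining 1,152,000 passes to the descendants.
The descendants' portion (1,152,000) is divided into 4 shares of 288,000: Wyatt and Romilly each take 288,000; Lorcan's 288,000 share passes to Lorcan's issue; Orsolya's 288,000 share passes to Orsolya's issue.
Lorcan's share (288,000) is divided into 2 shares of 144,000: Fenna and Vikram each take 144,000.
Orsolya's share (288,000) is divided into 4 shares of 72,000: Lachlan, Harun, Bruno, and Qadir each take 72,000.

Fenna receives 144,000.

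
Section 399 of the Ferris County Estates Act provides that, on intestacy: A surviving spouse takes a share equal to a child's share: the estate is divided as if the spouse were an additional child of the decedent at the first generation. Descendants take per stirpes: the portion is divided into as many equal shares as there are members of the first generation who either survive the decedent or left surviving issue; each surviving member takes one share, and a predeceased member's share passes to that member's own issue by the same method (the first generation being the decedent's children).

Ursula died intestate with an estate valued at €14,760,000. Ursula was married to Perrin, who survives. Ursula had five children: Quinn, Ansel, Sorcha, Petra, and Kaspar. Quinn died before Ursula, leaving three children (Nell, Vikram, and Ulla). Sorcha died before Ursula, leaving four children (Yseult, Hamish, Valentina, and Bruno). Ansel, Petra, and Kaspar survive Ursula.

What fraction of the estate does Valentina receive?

Valentina receives 1/24 of the estate.

The spouse counts as an additional share at the children's level, so there are 6 primary shares of €2,460,000. Perrin takes one such share (€2,460,000).
The children's combined portion (€12,300,000) is divided into 5 shares of €2,460,000: Ansel, Petra, and Kaspar each take €2,460,000; Quinn's €2,460,000 share passes to Quinn's issue; Sorcha's €2,460,000 share passes to Sorcha's issue.
Quinn's share (€2,460,000) is divided into 3 shares of €820,000: Nell, Vikram, and Ulla each take €820,000.
Sorcha's share (€2,460,000) is divided into 4 shares of €615,000: Yseult, Hamish, Valentina, and Bruno each take €615,000.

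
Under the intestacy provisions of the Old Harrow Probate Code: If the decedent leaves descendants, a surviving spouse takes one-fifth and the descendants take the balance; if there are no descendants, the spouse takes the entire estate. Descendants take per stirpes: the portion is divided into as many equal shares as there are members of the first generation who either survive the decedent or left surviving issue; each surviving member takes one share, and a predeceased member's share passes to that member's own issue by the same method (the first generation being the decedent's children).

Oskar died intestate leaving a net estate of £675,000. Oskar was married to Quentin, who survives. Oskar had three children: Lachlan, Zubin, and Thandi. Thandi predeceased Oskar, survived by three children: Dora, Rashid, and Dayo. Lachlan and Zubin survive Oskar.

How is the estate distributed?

Quentin takes one-fifth of £675,000 = £135,000. The remaining £540,000 passes to the descendants.
The descendants' portion (£540,000) is divided into 3 shares of £180,000: Lachlan and Zubin each take £180,000; Thandi's £180,000 share passes to Thandi's issue.
Thandi's share (£180,000) is divided into 3 shares of £60,000: Dora, Rashid, and Dayo each take £60,000.

Quentin: £135,000; Lachlan: £180,000; Zubin: £180,000; Dora: £60,000; Rashid: £60,000; Dayo: £60,000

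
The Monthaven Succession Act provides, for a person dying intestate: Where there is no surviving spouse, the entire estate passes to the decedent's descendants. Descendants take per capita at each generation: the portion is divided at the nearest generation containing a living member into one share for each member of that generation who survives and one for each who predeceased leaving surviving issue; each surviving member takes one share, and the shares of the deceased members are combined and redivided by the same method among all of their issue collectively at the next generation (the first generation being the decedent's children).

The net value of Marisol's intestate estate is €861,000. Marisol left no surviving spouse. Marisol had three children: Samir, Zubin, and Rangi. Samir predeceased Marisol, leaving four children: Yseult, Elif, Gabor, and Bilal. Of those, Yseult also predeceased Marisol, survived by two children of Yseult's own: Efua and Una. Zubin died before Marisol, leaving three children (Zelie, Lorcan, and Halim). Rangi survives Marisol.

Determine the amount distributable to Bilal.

Bilal receives €82,000.

The entire €861,000 passes to the descendants.
That amount (€861,000) is divided at the children's generation into 3 shares of €287,000. Rangi takes €287,000. The 2 shares of the deceased (Samir and Zubin) are combined into a pool of €574,000.
That pool (€574,000) is divided at the grandchildren's generation into 7 shares of €82,000. Elif, Gabor, Bilal, Zelie, Lorcan, and Halim each take €82,000. The remaining share for the deceased Yseult (€82,000) is carried to the next generation.
That pool (€82,000) is divided at the great-grandchildren's generation equally among Efua and Una: €41,000 each.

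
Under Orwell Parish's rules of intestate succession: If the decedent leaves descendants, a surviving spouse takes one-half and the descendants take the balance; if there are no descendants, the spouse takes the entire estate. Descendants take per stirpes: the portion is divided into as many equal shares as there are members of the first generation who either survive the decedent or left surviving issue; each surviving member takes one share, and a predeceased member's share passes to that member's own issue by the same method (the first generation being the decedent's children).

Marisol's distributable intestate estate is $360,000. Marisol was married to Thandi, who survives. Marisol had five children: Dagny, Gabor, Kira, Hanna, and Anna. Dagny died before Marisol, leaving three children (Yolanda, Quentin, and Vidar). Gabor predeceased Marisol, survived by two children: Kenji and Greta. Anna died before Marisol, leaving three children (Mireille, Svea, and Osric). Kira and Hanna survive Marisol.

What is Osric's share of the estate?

Thandi takes one-half of $360,000 = $180,000. The remaining $180,000 passes to the descendants.
The descendants' portion ($180,000) is divided into 5 shares of $36,000: Kira and Hanna each take $36,000; Dagny's $36,000 share passes to Dagny's issue; Gabor's $36,000 share passes to Gabor's issue; Anna's $36,000 share passes to Anna's issue.
Dagny's share ($36,000) is divided into 3 shares of $12,000: Yolanda, Quentin, and Vidar each take $12,000.
Gabor's share ($36,000) is divided into 2 shares of $18,000: Kenji and Greta each take $18,000.
Anna's share ($36,000) is divided into 3 shares of $12,000: Mireille, Svea, and Osric each take $12,000.

Osric receives $12,000.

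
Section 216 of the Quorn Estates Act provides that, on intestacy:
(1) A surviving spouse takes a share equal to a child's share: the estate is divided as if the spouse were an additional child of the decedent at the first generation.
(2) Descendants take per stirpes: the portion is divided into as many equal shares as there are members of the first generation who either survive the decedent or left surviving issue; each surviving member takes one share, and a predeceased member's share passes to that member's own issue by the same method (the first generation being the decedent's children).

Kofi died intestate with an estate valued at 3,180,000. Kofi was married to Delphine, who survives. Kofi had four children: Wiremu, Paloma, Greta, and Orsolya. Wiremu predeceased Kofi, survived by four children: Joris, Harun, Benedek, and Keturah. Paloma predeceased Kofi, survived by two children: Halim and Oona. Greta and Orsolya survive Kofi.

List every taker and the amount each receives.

The spouse counts as an additional share at the children's level, so there are 5 primary shares of 636,000. Delphine takes one such share (636,000).
The children's combined portion (2,544,000) is divided into 4 shares of 636,000: Greta and Orsolya each take 636,000; Wiremu's 636,000 share passes to Wiremu's issue; Paloma's 636,000 share passes to Paloma's issue.
Wiremu's share (636,000) is divided into 4 shares of 159,000: Joris, Harun, Benedek, and Keturah each take 159,000.
Paloma's share (636,000) is divided into 2 shares of 318,000: Halim and Oona each take 318,000.

Delphine: 636,000; Joris: 159,000; Harun: 159,000; Benedek: 159,000; Keturah: 159,000; Halim: 318,000; Oona: 318,000; Greta: 636,000; Orsolya: 636,000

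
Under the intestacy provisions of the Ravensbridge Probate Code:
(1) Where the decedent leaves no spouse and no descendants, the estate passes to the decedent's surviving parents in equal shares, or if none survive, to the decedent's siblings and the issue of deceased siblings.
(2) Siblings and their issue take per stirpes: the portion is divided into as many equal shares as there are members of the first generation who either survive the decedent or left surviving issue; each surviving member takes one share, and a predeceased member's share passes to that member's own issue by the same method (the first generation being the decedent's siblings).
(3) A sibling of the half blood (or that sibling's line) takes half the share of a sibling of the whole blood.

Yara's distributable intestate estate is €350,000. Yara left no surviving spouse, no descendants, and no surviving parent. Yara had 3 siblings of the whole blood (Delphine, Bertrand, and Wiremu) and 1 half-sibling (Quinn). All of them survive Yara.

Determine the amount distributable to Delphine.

Delphine receives €100,000.

The entire €350,000 passes to the siblings and their issue.
Counting each half-blood sibling's line as half a unit, there are 7/2 units in €350,000, so one unit is €100,000. Whole-blood lines (Delphine, Bertrand, and Wiremu) take €100,000 each; half-blood lines (Quinn) take €50,000 each.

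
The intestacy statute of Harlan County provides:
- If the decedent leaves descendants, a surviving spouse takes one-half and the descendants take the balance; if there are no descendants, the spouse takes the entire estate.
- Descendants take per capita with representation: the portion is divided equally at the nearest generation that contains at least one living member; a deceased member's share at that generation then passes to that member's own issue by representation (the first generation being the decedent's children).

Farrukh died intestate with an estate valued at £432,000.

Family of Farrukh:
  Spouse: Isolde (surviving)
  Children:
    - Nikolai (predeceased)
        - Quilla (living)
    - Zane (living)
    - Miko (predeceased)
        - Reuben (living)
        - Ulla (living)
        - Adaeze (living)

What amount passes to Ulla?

Ulla receives £24,000.

Isolde takes one-half of £432,000 = £216,000. The remaining £216,000 passes to the descendants.
The descendants' portion (£216,000) is divided into 3 shares of £72,000: Zane takes £72,000; Nikolai's £72,000 share passes to Nikolai's issue; Miko's £72,000 share passes to Miko's issue.
Nikolai's share (£72,000) passes entirely to Quilla.
Miko's share (£72,000) is divided into 3 shares of £24,000: Reuben, Ulla, and Adaeze each take £24,000.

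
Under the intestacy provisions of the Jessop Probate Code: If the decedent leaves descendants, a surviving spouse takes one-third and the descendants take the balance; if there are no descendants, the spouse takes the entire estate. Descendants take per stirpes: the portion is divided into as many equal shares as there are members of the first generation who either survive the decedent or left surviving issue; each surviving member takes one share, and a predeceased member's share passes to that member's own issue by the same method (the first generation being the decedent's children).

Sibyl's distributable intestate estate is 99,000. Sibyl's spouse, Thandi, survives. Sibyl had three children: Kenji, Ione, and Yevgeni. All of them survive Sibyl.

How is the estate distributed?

Thandi: 33,000; Kenji: 22,000; Ione: 22,000; Yevgeni: 22,000

Thandi takes one-third of 99,000 = 33,000. The remaining 66,000 passes to the descendants.
The descendants' portion (66,000) is divided into 3 shares of 22,000: Kenji, Ione, and Yevgeni each take 22,000.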